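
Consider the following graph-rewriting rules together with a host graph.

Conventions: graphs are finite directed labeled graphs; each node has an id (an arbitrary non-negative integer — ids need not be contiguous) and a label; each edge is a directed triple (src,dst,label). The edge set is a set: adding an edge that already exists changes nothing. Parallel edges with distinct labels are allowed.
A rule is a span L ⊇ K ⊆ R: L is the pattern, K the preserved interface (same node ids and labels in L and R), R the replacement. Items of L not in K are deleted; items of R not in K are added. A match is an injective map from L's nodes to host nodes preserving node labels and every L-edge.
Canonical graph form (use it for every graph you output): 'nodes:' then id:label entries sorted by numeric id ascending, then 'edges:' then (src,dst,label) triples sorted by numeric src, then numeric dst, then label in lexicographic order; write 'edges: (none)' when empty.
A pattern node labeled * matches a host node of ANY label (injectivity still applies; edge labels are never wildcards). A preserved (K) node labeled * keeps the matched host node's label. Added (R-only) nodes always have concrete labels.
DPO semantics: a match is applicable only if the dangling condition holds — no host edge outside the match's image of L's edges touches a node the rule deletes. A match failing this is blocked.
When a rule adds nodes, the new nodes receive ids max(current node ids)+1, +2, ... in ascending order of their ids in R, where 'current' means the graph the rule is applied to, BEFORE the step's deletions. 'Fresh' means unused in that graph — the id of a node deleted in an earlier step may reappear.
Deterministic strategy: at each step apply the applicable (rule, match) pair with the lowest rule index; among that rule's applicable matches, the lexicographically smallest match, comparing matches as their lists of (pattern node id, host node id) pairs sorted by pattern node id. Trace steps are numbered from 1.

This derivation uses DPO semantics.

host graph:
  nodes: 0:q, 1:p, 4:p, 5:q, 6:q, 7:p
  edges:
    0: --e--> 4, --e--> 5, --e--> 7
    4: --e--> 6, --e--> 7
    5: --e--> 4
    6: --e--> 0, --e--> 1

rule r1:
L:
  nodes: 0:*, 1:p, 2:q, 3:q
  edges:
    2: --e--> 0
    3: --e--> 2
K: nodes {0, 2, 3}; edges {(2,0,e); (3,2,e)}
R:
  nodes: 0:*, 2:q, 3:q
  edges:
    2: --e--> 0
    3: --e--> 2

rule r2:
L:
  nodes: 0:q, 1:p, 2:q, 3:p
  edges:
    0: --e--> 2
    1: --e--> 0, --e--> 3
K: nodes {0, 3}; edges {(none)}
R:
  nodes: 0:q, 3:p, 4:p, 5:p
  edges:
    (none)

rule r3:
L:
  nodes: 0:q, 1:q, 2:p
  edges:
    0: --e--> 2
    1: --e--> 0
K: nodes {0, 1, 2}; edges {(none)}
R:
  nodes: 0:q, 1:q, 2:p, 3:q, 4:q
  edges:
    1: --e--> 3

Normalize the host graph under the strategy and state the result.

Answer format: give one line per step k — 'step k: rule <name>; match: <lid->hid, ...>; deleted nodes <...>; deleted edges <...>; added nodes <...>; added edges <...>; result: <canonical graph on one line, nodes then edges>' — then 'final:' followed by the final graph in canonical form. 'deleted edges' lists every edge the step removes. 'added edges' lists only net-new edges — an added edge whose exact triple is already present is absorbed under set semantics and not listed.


step 1: rule r3; match: 0->0, 1->6, 2->4; deleted nodes (none); deleted edges (0,4,e); (6,0,e); added nodes 8, 9; added edges (6,8,e); result: nodes: 0:q, 1:p, 4:p, 5:q, 6:q, 7:p, 8:q, 9:q edges: (0,5,e); (0,7,e); (4,6,e); (4,7,e); (5,4,e); (6,1,e); (6,8,e)
step 2: rule r3; match: 0->5, 1->0, 2->4; deleted nodes (none); deleted edges (0,5,e); (5,4,e); added nodes 10, 11; added edges (0,10,e); result: nodes: 0:q, 1:p, 4:p, 5:q, 6:q, 7:p, 8:q, 9:q, 10:q, 11:q edges: (0,7,e); (0,10,e); (4,6,e); (4,7,e); (6,1,e); (6,8,e)
step 3: rule r2; match: 0->6, 1->4, 2->8, 3->7; deleted nodes 4, 8; deleted edges (4,6,e); (4,7,e); (6,8,e); added nodes 12, 13; added edges (none); result: nodes: 0:q, 1:p, 5:q, 6:q, 7:p, 9:q, 10:q, 11:q, 12:p, 13:p edges: (0,7,e); (0,10,e); (6,1,e)
final:
nodes: 0:q, 1:p, 5:q, 6:q, 7:p, 9:q, 10:q, 11:q, 12:p, 13:p
edges: (0,7,e); (0,10,e); (6,1,e)


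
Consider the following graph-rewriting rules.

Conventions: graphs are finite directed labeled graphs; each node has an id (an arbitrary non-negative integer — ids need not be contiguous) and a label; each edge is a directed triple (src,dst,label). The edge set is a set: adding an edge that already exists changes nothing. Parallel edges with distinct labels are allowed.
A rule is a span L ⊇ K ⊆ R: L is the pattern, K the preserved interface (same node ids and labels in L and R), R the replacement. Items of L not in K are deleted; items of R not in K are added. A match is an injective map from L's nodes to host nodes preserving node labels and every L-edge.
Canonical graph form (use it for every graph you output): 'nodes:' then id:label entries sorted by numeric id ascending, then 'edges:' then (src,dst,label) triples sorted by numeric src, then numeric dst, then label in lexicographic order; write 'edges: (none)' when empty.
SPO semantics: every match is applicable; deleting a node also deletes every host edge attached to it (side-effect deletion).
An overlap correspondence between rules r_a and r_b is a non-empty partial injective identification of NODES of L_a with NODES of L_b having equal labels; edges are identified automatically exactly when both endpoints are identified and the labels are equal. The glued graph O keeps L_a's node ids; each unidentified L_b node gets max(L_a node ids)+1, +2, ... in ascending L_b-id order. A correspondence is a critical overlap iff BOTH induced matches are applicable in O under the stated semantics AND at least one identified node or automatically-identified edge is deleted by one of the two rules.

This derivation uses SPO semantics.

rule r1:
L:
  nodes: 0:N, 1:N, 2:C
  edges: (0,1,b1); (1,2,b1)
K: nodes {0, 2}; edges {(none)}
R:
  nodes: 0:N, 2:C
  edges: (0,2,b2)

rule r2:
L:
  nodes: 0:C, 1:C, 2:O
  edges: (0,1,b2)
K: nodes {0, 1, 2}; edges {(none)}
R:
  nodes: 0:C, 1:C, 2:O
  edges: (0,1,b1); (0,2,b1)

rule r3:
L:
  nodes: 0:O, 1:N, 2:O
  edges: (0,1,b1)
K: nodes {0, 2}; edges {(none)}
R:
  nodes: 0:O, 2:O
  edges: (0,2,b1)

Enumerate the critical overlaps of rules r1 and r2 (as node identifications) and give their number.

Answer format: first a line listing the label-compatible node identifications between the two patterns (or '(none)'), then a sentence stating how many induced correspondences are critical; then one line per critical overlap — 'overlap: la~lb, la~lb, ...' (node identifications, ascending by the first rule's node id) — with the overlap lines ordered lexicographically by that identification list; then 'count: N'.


label-compatible node identifications between L(r1) and L(r2): 2~0, 2~1
0 of the induced correspondences are critical overlaps of r1 and r2.
count: 0


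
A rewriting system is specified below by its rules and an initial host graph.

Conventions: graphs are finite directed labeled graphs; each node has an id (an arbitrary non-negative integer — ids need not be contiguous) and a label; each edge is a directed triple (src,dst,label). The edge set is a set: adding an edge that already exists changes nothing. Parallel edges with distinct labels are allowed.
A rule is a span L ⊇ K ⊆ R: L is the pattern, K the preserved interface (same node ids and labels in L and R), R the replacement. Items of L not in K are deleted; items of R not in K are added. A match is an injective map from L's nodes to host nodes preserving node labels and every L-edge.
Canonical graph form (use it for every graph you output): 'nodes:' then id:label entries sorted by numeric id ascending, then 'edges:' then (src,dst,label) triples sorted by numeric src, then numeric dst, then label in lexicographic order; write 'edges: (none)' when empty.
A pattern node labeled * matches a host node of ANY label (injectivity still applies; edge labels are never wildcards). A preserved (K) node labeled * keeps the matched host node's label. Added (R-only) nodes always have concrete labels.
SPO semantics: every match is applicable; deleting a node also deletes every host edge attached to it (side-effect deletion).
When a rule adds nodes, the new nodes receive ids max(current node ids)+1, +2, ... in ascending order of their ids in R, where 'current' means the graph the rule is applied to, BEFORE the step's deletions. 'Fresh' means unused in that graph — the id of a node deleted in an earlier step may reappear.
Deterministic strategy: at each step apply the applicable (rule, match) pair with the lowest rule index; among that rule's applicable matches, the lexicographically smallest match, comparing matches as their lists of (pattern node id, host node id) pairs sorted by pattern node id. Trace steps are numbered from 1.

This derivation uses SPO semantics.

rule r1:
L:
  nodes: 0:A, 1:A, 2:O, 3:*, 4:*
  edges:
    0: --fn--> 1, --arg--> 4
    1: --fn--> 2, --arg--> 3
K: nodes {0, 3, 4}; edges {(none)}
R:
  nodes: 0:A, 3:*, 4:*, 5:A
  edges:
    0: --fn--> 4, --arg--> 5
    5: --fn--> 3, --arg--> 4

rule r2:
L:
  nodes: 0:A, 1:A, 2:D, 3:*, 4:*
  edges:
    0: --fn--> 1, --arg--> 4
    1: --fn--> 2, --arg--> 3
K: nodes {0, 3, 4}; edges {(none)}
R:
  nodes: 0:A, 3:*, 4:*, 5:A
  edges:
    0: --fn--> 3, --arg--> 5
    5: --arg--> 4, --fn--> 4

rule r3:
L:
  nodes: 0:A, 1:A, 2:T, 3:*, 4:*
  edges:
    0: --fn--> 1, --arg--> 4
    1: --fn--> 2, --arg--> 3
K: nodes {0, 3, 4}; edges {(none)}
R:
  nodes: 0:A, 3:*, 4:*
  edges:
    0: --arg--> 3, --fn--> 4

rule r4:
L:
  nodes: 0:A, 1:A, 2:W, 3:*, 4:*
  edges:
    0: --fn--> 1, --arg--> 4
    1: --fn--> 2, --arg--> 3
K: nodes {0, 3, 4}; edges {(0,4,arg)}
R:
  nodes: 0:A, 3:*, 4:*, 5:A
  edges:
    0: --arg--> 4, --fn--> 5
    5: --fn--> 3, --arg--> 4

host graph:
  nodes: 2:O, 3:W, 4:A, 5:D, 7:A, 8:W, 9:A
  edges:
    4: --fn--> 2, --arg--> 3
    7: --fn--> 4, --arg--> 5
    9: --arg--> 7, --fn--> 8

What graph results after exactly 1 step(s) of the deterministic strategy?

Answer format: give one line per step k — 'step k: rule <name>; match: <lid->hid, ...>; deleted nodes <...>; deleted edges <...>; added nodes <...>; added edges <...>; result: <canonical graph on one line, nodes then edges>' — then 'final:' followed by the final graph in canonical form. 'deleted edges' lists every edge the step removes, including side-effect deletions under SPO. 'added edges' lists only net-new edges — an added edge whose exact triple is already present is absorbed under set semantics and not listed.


step 1: rule r1; match: 0->7, 1->4, 2->2, 3->3, 4->5; deleted nodes 2, 4; deleted edges (4,2,fn); (4,3,arg); (7,4,fn); (7,5,arg); added nodes 10; added edges (7,5,fn); (7,10,arg); (10,3,fn); (10,5,arg); result: nodes: 3:W, 5:D, 7:A, 8:W, 9:A, 10:A edges: (7,5,fn); (7,10,arg); (9,7,arg); (9,8,fn); (10,3,fn); (10,5,arg)
final:
nodes: 3:W, 5:D, 7:A, 8:W, 9:A, 10:A
edges: (7,5,fn); (7,10,arg); (9,7,arg); (9,8,fn); (10,3,fn); (10,5,arg)


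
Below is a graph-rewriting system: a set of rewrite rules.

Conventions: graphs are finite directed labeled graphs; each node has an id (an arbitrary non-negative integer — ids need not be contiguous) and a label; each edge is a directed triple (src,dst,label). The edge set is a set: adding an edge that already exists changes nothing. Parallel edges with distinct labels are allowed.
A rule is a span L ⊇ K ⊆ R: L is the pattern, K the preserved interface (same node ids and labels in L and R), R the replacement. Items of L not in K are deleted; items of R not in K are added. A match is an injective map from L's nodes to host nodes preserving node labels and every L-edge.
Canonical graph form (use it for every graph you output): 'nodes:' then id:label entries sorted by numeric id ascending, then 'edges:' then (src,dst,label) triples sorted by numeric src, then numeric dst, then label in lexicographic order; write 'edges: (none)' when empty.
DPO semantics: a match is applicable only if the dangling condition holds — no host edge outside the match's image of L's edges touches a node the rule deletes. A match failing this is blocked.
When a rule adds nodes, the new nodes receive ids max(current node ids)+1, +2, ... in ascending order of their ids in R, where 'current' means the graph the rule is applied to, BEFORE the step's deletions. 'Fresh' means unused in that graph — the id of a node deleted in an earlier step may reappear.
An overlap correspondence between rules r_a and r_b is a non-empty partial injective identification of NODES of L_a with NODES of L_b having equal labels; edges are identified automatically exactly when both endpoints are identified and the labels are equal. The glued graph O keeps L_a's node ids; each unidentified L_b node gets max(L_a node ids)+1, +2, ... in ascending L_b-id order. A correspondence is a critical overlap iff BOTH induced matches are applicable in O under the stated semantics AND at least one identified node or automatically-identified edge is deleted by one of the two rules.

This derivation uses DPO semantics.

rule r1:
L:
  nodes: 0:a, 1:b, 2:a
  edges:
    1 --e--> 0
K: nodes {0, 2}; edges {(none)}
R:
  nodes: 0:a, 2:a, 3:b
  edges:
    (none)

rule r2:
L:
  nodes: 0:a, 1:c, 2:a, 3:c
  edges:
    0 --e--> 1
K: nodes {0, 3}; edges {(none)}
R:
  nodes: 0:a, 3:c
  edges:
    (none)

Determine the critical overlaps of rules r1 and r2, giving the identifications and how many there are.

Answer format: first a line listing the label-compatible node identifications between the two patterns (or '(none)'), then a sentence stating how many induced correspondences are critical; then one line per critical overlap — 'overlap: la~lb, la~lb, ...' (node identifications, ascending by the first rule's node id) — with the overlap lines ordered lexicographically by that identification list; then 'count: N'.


label-compatible node identifications between L(r1) and L(r2): 0~0, 0~2, 2~0, 2~2
2 of the induced correspondences are critical overlaps of r1 and r2.
overlap: 0~0, 2~2
overlap: 2~2
count: 2


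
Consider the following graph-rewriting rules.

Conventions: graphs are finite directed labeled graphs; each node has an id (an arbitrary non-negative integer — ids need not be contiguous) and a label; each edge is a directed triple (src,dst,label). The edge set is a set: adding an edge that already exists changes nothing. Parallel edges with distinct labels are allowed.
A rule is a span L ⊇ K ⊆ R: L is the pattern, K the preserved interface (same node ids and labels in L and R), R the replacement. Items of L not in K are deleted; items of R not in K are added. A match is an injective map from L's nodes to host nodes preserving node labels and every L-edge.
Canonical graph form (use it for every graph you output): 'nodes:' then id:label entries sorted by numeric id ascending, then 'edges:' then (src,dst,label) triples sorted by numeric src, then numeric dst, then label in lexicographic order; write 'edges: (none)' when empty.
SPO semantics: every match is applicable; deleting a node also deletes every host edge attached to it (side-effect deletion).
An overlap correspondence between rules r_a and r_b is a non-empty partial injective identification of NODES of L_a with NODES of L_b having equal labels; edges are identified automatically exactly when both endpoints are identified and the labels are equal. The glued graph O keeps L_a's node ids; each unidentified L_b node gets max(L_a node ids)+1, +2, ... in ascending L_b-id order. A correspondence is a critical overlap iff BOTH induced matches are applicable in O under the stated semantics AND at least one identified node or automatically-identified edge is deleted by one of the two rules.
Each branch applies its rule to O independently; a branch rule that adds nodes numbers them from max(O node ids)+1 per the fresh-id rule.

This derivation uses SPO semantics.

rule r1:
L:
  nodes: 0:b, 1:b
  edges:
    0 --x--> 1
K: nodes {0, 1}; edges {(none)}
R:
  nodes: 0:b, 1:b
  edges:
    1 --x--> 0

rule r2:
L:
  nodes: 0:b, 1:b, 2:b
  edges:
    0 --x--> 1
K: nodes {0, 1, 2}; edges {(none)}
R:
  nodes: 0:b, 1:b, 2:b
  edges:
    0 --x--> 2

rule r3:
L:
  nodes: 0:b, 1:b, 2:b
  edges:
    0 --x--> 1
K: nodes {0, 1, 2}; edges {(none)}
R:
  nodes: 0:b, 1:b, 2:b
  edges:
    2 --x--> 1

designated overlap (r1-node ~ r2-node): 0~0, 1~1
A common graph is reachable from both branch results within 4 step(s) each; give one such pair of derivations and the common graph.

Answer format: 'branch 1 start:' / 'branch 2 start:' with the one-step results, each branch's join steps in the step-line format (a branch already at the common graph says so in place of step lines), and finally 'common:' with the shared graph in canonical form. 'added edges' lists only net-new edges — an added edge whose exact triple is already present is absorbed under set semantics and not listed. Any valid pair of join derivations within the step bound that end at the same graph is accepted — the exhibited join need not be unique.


branch 1 start:
nodes: 0:b, 1:b, 2:b
edges: (1,0,x)
branch 2 start:
nodes: 0:b, 1:b, 2:b
edges: (0,2,x)
branch 1 step 1: rule r1; match: 0->1, 1->0; deleted nodes (none); deleted edges (1,0,x); added nodes (none); added edges (0,1,x); result: nodes: 0:b, 1:b, 2:b edges: (0,1,x)
branch 2 step 1: rule r2; match: 0->0, 1->2, 2->1; deleted nodes (none); deleted edges (0,2,x); added nodes (none); added edges (0,1,x); result: nodes: 0:b, 1:b, 2:b edges: (0,1,x)
common:
nodes: 0:b, 1:b, 2:b
edges: (0,1,x)


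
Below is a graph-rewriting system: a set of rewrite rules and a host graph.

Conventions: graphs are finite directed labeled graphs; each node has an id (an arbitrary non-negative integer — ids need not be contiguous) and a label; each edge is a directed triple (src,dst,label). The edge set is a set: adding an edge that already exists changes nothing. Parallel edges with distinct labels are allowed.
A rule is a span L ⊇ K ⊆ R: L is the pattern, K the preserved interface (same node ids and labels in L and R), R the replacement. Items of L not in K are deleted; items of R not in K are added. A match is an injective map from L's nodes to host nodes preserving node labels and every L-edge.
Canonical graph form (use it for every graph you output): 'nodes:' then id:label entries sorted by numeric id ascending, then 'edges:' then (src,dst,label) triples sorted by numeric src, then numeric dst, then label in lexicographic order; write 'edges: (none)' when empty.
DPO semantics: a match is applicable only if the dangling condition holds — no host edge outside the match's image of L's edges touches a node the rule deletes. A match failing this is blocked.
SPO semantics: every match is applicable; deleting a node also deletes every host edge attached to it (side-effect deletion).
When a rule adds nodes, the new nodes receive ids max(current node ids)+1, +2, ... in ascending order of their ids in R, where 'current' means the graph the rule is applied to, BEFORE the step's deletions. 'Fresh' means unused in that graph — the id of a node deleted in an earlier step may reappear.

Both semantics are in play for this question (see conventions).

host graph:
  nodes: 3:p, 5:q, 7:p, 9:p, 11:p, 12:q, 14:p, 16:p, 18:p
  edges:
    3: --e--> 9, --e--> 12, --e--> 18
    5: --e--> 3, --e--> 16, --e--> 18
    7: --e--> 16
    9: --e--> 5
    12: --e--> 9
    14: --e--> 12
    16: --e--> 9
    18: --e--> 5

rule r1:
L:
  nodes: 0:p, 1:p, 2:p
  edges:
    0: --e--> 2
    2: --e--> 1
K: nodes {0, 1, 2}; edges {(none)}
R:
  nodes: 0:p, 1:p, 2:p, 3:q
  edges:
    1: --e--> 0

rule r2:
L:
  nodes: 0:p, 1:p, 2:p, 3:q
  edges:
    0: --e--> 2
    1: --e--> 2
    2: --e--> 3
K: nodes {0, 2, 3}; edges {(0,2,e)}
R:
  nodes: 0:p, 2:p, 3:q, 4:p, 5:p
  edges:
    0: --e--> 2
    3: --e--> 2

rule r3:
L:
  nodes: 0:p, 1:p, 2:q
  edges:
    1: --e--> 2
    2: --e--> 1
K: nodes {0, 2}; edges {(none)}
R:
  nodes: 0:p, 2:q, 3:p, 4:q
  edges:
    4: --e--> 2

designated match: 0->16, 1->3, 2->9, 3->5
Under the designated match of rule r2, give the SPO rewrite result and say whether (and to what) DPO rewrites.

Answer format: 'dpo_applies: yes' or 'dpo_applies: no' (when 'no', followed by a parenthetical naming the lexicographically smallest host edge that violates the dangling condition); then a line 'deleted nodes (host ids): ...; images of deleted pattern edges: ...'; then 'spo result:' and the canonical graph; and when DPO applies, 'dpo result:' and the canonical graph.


dpo_applies: no
(the rule deletes node 3, which keeps host edge (3,12,e) outside the match image — the dangling condition fails, DPO blocks; SPO proceeds and side-deletes such edges)
deleted nodes (host ids): 3; images of deleted pattern edges: (3,9,e); (9,5,e)
spo result:
nodes: 5:q, 7:p, 9:p, 11:p, 12:q, 14:p, 16:p, 18:p, 19:p, 20:p
edges: (5,9,e); (5,16,e); (5,18,e); (7,16,e); (12,9,e); (14,12,e); (16,9,e); (18,5,e)


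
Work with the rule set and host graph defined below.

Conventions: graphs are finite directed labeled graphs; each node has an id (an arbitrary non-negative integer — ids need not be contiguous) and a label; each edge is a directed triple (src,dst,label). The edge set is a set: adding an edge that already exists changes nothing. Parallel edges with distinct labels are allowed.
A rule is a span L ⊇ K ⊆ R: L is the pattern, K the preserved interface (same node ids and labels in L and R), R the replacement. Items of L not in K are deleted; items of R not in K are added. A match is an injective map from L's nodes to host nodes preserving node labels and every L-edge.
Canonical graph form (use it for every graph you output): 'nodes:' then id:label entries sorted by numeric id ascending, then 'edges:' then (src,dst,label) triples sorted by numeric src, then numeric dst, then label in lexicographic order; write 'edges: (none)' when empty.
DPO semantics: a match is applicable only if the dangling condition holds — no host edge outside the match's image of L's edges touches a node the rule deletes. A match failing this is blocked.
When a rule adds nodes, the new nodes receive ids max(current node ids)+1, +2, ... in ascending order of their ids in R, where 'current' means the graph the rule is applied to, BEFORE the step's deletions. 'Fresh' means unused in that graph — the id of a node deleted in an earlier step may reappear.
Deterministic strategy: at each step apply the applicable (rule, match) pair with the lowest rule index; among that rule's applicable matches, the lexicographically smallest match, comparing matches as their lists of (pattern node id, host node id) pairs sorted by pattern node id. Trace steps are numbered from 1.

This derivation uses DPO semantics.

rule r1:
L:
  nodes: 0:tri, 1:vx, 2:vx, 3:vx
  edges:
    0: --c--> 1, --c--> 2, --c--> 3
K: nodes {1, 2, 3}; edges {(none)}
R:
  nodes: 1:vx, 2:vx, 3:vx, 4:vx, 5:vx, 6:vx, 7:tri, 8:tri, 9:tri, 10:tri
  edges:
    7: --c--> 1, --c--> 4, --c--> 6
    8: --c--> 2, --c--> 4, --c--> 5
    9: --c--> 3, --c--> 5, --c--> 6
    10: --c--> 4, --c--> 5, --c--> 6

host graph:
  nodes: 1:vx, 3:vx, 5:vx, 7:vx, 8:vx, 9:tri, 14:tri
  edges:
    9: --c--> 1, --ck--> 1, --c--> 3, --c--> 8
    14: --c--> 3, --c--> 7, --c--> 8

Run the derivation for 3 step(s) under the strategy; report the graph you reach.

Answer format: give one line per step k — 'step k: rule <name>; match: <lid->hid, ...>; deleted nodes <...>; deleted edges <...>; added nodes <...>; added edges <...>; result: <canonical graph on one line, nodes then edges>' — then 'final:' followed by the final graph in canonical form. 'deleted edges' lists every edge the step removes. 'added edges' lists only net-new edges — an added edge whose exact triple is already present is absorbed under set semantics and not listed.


step 1: rule r1; match: 0->14, 1->3, 2->7, 3->8; deleted nodes 14; deleted edges (14,3,c); (14,7,c); (14,8,c); added nodes 15, 16, 17, 18, 19, 20, 21; added edges (18,3,c); (18,15,c); (18,17,c); (19,7,c); (19,15,c); (19,16,c); (20,8,c); (20,16,c); (20,17,c); (21,15,c); (21,16,c); (21,17,c); result: nodes: 1:vx, 3:vx, 5:vx, 7:vx, 8:vx, 9:tri, 15:vx, 16:vx, 17:vx, 18:tri, 19:tri, 20:tri, 21:tri edges: (9,1,c); (9,1,ck); (9,3,c); (9,8,c); (18,3,c); (18,15,c); (18,17,c); (19,7,c); (19,15,c); (19,16,c); (20,8,c); (20,16,c); (20,17,c); (21,15,c); (21,16,c); (21,17,c)
step 2: rule r1; match: 0->18, 1->3, 2->15, 3->17; deleted nodes 18; deleted edges (18,3,c); (18,15,c); (18,17,c); added nodes 22, 23, 24, 25, 26, 27, 28; added edges (25,3,c); (25,22,c); (25,24,c); (26,15,c); (26,22,c); (26,23,c); (27,17,c); (27,23,c); (27,24,c); (28,22,c); (28,23,c); (28,24,c); result: nodes: 1:vx, 3:vx, 5:vx, 7:vx, 8:vx, 9:tri, 15:vx, 16:vx, 17:vx, 19:tri, 20:tri, 21:tri, 22:vx, 23:vx, 24:vx, 25:tri, 26:tri, 27:tri, 28:tri edges: (9,1,c); (9,1,ck); (9,3,c); (9,8,c); (19,7,c); (19,15,c); (19,16,c); (20,8,c); (20,16,c); (20,17,c); (21,15,c); (21,16,c); (21,17,c); (25,3,c); (25,22,c); (25,24,c); (26,15,c); (26,22,c); (26,23,c); (27,17,c); (27,23,c); (27,24,c); (28,22,c); (28,23,c); (28,24,c)
step 3: rule r1; match: 0->19, 1->7, 2->15, 3->16; deleted nodes 19; deleted edges (19,7,c); (19,15,c); (19,16,c); added nodes 29, 30, 31, 32, 33, 34, 35; added edges (32,7,c); (32,29,c); (32,31,c); (33,15,c); (33,29,c); (33,30,c); (34,16,c); (34,30,c); (34,31,c); (35,29,c); (35,30,c); (35,31,c); result: nodes: 1:vx, 3:vx, 5:vx, 7:vx, 8:vx, 9:tri, 15:vx, 16:vx, 17:vx, 20:tri, 21:tri, 22:vx, 23:vx, 24:vx, 25:tri, 26:tri, 27:tri, 28:tri, 29:vx, 30:vx, 31:vx, 32:tri, 33:tri, 34:tri, 35:tri edges: (9,1,c); (9,1,ck); (9,3,c); (9,8,c); (20,8,c); (20,16,c); (20,17,c); (21,15,c); (21,16,c); (21,17,c); (25,3,c); (25,22,c); (25,24,c); (26,15,c); (26,22,c); (26,23,c); (27,17,c); (27,23,c); (27,24,c); (28,22,c); (28,23,c); (28,24,c); (32,7,c); (32,29,c); (32,31,c); (33,15,c); (33,29,c); (33,30,c); (34,16,c); (34,30,c); (34,31,c); (35,29,c); (35,30,c); (35,31,c)
final:
nodes: 1:vx, 3:vx, 5:vx, 7:vx, 8:vx, 9:tri, 15:vx, 16:vx, 17:vx, 20:tri, 21:tri, 22:vx, 23:vx, 24:vx, 25:tri, 26:tri, 27:tri, 28:tri, 29:vx, 30:vx, 31:vx, 32:tri, 33:tri, 34:tri, 35:tri
edges: (9,1,c); (9,1,ck); (9,3,c); (9,8,c); (20,8,c); (20,16,c); (20,17,c); (21,15,c); (21,16,c); (21,17,c); (25,3,c); (25,22,c); (25,24,c); (26,15,c); (26,22,c); (26,23,c); (27,17,c); (27,23,c); (27,24,c); (28,22,c); (28,23,c); (28,24,c); (32,7,c); (32,29,c); (32,31,c); (33,15,c); (33,29,c); (33,30,c); (34,16,c); (34,30,c); (34,31,c); (35,29,c); (35,30,c); (35,31,c)


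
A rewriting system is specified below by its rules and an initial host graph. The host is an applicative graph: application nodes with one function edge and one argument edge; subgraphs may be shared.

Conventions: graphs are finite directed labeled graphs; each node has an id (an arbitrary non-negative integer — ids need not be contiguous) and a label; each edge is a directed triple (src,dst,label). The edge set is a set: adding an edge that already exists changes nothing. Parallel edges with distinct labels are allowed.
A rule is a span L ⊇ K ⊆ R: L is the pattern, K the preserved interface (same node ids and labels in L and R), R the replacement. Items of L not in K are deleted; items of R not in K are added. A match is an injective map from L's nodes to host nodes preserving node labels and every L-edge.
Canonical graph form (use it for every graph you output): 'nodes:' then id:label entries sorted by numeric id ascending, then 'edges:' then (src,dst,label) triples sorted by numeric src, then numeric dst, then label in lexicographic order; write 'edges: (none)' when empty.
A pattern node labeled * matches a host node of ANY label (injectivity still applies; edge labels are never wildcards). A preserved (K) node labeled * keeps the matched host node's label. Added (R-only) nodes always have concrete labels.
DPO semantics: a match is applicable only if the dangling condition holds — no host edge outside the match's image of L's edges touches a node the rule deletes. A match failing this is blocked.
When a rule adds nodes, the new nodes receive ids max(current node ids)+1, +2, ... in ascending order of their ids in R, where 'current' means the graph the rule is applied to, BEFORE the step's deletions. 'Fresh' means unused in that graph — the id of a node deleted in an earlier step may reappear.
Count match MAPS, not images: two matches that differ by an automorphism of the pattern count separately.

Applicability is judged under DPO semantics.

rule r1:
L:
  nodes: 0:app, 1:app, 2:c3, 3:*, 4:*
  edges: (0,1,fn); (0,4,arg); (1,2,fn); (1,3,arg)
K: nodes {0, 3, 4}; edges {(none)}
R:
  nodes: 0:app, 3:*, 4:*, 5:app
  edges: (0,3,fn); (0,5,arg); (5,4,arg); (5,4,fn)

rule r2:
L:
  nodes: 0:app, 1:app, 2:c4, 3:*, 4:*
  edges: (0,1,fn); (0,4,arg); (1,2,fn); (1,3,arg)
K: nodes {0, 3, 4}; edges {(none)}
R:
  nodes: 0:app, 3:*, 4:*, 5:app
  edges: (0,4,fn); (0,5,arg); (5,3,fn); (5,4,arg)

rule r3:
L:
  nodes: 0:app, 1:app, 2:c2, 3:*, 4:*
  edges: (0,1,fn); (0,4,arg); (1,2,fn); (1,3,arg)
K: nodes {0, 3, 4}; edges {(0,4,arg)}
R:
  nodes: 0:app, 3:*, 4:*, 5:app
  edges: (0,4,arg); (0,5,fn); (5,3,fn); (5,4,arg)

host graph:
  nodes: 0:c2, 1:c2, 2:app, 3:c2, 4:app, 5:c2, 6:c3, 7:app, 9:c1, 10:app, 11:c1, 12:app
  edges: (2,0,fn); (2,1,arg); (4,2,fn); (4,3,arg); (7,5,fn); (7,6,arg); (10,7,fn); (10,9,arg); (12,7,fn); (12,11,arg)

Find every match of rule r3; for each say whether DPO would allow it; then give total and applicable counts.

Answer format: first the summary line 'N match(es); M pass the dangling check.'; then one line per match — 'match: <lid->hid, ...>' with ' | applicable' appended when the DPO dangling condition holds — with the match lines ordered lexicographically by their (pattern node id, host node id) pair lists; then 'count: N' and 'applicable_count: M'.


3 match(es); 1 pass the dangling check.
match: 0->4, 1->2, 2->0, 3->1, 4->3 | applicable
match: 0->10, 1->7, 2->5, 3->6, 4->9
match: 0->12, 1->7, 2->5, 3->6, 4->11
count: 3
applicable_count: 1


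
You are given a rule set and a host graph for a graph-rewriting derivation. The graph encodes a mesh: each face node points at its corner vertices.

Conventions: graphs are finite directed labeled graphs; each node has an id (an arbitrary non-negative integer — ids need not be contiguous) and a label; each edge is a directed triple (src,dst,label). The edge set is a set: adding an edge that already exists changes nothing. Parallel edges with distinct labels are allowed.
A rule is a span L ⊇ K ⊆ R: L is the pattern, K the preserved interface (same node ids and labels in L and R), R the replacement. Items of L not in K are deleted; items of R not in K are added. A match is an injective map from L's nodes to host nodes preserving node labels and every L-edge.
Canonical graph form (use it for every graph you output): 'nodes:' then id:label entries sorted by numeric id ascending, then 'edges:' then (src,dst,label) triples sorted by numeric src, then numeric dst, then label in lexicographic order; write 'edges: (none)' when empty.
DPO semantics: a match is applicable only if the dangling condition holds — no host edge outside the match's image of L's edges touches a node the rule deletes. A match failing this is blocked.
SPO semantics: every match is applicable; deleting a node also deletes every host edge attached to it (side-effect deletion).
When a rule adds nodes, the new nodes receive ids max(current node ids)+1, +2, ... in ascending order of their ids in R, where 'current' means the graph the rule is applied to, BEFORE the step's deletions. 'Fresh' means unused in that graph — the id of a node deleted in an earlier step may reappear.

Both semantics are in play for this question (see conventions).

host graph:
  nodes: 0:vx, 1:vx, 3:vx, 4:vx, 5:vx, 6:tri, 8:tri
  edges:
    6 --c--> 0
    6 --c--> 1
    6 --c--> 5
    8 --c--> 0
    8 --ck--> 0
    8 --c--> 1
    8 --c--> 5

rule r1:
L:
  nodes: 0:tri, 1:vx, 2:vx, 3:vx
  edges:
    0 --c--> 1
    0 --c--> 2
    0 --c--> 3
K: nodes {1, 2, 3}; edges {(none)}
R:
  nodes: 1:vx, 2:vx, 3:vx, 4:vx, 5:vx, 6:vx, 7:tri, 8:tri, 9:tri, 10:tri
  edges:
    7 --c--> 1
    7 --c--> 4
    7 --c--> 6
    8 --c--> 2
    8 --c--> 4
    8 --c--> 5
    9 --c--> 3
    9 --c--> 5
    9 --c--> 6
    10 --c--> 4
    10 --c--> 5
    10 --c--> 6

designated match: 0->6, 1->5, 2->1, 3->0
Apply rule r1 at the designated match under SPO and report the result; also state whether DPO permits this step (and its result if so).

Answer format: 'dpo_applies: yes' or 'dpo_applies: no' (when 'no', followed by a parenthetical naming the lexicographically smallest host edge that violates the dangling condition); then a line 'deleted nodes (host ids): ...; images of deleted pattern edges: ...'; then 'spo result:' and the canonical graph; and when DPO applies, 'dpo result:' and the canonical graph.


dpo_applies: yes
deleted nodes (host ids): 6; images of deleted pattern edges: (6,0,c); (6,1,c); (6,5,c)
spo result:
nodes: 0:vx, 1:vx, 3:vx, 4:vx, 5:vx, 8:tri, 9:vx, 10:vx, 11:vx, 12:tri, 13:tri, 14:tri, 15:tri
edges: (8,0,c); (8,0,ck); (8,1,c); (8,5,c); (12,5,c); (12,9,c); (12,11,c); (13,1,c); (13,9,c); (13,10,c); (14,0,c); (14,10,c); (14,11,c); (15,9,c); (15,10,c); (15,11,c)
dpo result:
nodes: 0:vx, 1:vx, 3:vx, 4:vx, 5:vx, 8:tri, 9:vx, 10:vx, 11:vx, 12:tri, 13:tri, 14:tri, 15:tri
edges: (8,0,c); (8,0,ck); (8,1,c); (8,5,c); (12,5,c); (12,9,c); (12,11,c); (13,1,c); (13,9,c); (13,10,c); (14,0,c); (14,10,c); (14,11,c); (15,9,c); (15,10,c); (15,11,c)


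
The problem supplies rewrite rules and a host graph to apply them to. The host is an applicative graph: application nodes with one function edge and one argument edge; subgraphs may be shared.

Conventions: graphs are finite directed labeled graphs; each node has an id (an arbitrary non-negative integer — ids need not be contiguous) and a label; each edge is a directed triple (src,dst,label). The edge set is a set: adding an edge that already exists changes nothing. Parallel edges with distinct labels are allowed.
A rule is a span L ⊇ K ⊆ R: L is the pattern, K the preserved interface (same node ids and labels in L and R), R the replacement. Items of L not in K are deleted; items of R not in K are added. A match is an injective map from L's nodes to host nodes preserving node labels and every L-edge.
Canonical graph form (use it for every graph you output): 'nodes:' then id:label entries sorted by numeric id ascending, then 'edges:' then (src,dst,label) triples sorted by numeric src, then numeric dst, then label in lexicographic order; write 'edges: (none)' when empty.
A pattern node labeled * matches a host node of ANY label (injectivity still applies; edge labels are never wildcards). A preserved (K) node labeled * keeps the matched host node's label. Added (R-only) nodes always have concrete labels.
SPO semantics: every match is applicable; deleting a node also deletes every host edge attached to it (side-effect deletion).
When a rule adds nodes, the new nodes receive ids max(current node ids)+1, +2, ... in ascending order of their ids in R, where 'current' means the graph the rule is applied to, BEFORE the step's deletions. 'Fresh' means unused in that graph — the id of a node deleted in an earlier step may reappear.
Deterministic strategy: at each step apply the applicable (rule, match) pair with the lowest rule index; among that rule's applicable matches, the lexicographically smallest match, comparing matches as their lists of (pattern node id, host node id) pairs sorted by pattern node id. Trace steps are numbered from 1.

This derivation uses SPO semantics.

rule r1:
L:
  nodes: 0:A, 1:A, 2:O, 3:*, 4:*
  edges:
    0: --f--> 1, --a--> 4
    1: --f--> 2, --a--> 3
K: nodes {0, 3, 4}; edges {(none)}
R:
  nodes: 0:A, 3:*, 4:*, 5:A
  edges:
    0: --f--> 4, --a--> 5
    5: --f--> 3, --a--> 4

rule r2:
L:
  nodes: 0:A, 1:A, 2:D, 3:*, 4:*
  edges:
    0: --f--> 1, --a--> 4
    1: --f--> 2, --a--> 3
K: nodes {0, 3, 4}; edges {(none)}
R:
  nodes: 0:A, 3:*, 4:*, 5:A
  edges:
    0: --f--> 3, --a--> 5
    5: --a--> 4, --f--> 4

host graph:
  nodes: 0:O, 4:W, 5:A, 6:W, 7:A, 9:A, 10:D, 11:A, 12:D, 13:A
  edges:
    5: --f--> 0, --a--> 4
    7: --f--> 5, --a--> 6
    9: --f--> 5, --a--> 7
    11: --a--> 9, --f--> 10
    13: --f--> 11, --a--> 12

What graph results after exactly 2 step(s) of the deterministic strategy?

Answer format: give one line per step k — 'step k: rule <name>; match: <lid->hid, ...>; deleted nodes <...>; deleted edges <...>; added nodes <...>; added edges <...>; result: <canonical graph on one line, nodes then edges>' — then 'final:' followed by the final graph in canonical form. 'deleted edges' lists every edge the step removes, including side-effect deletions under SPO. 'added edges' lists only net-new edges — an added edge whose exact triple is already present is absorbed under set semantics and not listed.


step 1: rule r1; match: 0->7, 1->5, 2->0, 3->4, 4->6; deleted nodes 0, 5; deleted edges (5,0,f); (5,4,a); (7,5,f); (7,6,a); (9,5,f); added nodes 14; added edges (7,6,f); (7,14,a); (14,4,f); (14,6,a); result: nodes: 4:W, 6:W, 7:A, 9:A, 10:D, 11:A, 12:D, 13:A, 14:A edges: (7,6,f); (7,14,a); (9,7,a); (11,9,a); (11,10,f); (13,11,f); (13,12,a); (14,4,f); (14,6,a)
step 2: rule r2; match: 0->13, 1->11, 2->10, 3->9, 4->12; deleted nodes 10, 11; deleted edges (11,9,a); (11,10,f); (13,11,f); (13,12,a); added nodes 15; added edges (13,9,f); (13,15,a); (15,12,a); (15,12,f); result: nodes: 4:W, 6:W, 7:A, 9:A, 12:D, 13:A, 14:A, 15:A edges: (7,6,f); (7,14,a); (9,7,a); (13,9,f); (13,15,a); (14,4,f); (14,6,a); (15,12,a); (15,12,f)
final:
nodes: 4:W, 6:W, 7:A, 9:A, 12:D, 13:A, 14:A, 15:A
edges: (7,6,f); (7,14,a); (9,7,a); (13,9,f); (13,15,a); (14,4,f); (14,6,a); (15,12,a); (15,12,f)


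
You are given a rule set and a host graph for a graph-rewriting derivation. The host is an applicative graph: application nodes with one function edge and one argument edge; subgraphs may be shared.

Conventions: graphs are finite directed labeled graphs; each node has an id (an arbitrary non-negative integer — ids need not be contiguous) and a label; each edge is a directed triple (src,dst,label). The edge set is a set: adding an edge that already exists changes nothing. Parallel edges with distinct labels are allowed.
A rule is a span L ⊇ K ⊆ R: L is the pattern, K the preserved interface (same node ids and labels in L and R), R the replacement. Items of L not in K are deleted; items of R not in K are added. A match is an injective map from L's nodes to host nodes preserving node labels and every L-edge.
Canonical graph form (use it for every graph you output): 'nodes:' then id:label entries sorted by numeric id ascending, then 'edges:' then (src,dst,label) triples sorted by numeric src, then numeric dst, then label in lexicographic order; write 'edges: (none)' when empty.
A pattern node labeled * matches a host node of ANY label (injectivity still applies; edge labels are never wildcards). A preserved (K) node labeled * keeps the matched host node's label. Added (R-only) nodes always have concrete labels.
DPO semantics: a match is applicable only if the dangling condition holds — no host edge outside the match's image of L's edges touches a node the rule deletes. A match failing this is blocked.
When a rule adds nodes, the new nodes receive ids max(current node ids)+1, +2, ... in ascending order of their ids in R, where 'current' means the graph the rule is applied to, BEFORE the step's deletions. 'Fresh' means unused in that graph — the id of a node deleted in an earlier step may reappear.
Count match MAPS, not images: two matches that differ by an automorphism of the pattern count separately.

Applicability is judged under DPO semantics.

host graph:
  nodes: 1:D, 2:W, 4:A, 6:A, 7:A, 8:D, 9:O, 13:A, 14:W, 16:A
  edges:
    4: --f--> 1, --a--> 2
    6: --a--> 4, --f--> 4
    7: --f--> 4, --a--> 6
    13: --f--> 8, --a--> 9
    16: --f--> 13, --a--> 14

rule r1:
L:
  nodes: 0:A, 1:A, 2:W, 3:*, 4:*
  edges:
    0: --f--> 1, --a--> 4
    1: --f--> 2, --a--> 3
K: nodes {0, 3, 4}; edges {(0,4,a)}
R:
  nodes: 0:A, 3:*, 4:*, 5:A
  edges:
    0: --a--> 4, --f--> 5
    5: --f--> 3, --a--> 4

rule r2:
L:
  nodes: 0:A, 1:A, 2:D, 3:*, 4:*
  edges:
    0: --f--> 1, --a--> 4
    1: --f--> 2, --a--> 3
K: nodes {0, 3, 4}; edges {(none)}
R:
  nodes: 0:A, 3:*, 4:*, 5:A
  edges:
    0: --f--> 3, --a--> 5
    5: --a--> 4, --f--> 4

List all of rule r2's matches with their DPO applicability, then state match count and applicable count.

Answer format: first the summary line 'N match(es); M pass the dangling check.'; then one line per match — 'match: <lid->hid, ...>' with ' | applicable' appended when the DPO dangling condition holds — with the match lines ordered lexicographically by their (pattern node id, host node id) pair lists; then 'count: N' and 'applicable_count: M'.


2 match(es); 1 pass the dangling check.
match: 0->7, 1->4, 2->1, 3->2, 4->6
match: 0->16, 1->13, 2->8, 3->9, 4->14 | applicable
count: 2
applicable_count: 1
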